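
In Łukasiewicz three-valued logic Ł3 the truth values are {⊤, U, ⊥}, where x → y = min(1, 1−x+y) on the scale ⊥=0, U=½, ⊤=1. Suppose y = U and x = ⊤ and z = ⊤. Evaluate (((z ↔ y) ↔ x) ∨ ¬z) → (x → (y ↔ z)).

⊤

z ↔ y = ⊤ ↔ U = U  [1 − |1−½|]
(z ↔ y) ↔ x = U ↔ ⊤ = U
¬z = ¬⊤ = ⊥
((z ↔ y) ↔ x) ∨ ¬z = U ∨ ⊥ = U
y ↔ z = U ↔ ⊤ = U
x → (y ↔ z) = ⊤ → U = U
(((z ↔ y) ↔ x) ∨ ¬z) → (x → (y ↔ z)) = U → U = ⊤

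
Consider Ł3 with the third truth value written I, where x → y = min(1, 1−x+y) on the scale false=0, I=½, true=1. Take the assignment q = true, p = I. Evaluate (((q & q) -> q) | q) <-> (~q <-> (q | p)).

false

q & q = true & true = true
(q & q) -> q = true -> true = true
((q & q) -> q) | q = true | true = true
~q = ~true = false
q | p = true | I = true
~q <-> (q | p) = false <-> true = false
(((q & q) -> q) | q) <-> (~q <-> (q | p)) = true <-> false = false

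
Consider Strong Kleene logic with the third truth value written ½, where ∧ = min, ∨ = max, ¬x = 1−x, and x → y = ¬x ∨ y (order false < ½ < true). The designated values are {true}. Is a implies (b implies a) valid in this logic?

Countermodel: a=½, b=true gives ½, which is not designated.

No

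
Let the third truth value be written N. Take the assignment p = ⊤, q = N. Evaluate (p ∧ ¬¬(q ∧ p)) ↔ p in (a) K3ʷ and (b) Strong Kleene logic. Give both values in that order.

N; N

In K3ʷ: q ∧ p = N ∧ ⊤ = N
¬(q ∧ p) = ¬N = N
¬¬(q ∧ p) = ¬N = N
p ∧ ¬¬(q ∧ p) = ⊤ ∧ N = N
(p ∧ ¬¬(q ∧ p)) ↔ p = N ↔ ⊤ = N
In Strong Kleene logic: q ∧ p = N ∧ ⊤ = N
¬(q ∧ p) = ¬N = N
¬¬(q ∧ p) = ¬N = N
p ∧ ¬¬(q ∧ p) = ⊤ ∧ N = N
(p ∧ ¬¬(q ∧ p)) ↔ p = N ↔ ⊤ = N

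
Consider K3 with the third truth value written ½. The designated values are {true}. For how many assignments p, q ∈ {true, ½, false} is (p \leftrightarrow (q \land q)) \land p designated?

Designated under: (p=true, q=true).

1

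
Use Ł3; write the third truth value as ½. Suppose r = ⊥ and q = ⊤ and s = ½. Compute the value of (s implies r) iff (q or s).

s implies r = ½ implies ⊥ = ½
q or s = ⊤ or ½ = ⊤
(s implies r) iff (q or s) = ½ iff ⊤ = ½

½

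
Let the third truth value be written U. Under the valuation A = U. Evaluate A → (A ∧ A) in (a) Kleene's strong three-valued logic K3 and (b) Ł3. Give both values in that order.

In Kleene's strong three-valued logic K3: A ∧ A = U ∧ U = U
A → (A ∧ A) = U → U = U
In Ł3: A ∧ A = U ∧ U = U
A → (A ∧ A) = U → U = True
They differ because Kleene's strong three-valued logic K3 and Ł3 treat U differently under implication.

U; True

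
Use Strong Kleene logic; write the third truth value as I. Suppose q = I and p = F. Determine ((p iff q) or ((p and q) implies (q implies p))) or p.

p iff q = F iff I = I
p and q = F and I = F
q implies p = I implies F = I  [not I or F]
(p and q) implies (q implies p) = F implies I = T
(p iff q) or ((p and q) implies (q implies p)) = I or T = T
((p iff q) or ((p and q) implies (q implies p))) or p = T or F = T

T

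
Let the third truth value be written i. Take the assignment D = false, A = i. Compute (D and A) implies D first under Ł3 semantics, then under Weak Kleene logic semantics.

In Ł3: D and A = false and i = false
(D and A) implies D = false implies false = true
In Weak Kleene logic: D and A = false and i = i
(D and A) implies D = i implies false = i
They differ because Ł3 and Weak Kleene logic treat i differently under the binary connectives.

true; i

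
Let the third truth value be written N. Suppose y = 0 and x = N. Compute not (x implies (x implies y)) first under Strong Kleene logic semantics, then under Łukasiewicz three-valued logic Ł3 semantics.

N; 0

In Strong Kleene logic: x implies y = N implies 0 = N  [not N or 0]
x implies (x implies y) = N implies N = N
not (x implies (x implies y)) = not N = N
In Łukasiewicz three-valued logic Ł3: x implies y = N implies 0 = N  [min(1, 1−½+0)]
x implies (x implies y) = N implies N = 1
not (x implies (x implies y)) = not 1 = 0
They differ because Strong Kleene logic and Łukasiewicz three-valued logic Ł3 treat N differently under implication.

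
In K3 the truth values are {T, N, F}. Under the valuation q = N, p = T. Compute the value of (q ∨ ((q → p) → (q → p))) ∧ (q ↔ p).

q → p = N → T = T
q → p = N → T = T
(q → p) → (q → p) = T → T = T
q ∨ ((q → p) → (q → p)) = N ∨ T = T
q ↔ p = N ↔ T = N
(q ∨ ((q → p) → (q → p))) ∧ (q ↔ p) = T ∧ N = N

N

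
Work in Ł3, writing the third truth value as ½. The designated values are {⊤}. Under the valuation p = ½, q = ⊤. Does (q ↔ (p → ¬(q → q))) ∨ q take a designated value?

Yes

q → q = ⊤ → ⊤ = ⊤
¬(q → q) = ¬⊤ = ⊥
p → ¬(q → q) = ½ → ⊥ = ½  [min(1, 1−½+0)]
q ↔ (p → ¬(q → q)) = ⊤ ↔ ½ = ½
(q ↔ (p → ¬(q → q))) ∨ q = ½ ∨ ⊤ = ⊤
⊤ ∈ {⊤}.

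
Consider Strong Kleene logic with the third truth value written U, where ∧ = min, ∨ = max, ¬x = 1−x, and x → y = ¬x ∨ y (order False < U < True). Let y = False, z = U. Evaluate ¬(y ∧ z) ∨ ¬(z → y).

True

y ∧ z = False ∧ U = False
¬(y ∧ z) = ¬False = True
z → y = U → False = U
¬(z → y) = ¬U = U
¬(y ∧ z) ∨ ¬(z → y) = True ∨ U = True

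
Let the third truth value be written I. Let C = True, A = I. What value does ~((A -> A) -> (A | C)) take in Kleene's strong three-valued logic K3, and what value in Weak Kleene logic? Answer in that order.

In Kleene's strong three-valued logic K3: A -> A = I -> I = I  [~I | I]
A | C = I | True = True
(A -> A) -> (A | C) = I -> True = True
~((A -> A) -> (A | C)) = ~True = False
In Weak Kleene logic: A -> A = I -> I = I  [any arg is the third value ⇒ result is the third value]
A | C = I | True = I
(A -> A) -> (A | C) = I -> I = I
~((A -> A) -> (A | C)) = ~I = I
They differ because Kleene's strong three-valued logic K3 and Weak Kleene logic treat I differently under the binary connectives.

False; I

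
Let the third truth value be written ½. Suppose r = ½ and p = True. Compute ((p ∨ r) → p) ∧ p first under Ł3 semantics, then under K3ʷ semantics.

In Ł3: p ∨ r = True ∨ ½ = True
(p ∨ r) → p = True → True = True
((p ∨ r) → p) ∧ p = True ∧ True = True
In K3ʷ: p ∨ r = True ∨ ½ = ½
(p ∨ r) → p = ½ → True = ½  [any arg is the third value ⇒ result is the third value]
((p ∨ r) → p) ∧ p = ½ ∧ True = ½
They differ because Ł3 and K3ʷ treat ½ differently under the binary connectives.

True; ½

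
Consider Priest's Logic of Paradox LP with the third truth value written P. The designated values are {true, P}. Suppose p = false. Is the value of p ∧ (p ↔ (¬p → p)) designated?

No

¬p = ¬false = true
¬p → p = true → false = false
p ↔ (¬p → p) = false ↔ false = true
p ∧ (p ↔ (¬p → p)) = false ∧ true = false
false ∉ {true, P}.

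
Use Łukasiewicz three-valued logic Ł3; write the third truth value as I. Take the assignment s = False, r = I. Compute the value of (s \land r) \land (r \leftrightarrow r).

False

s \land r = False \land I = False
r \leftrightarrow r = I \leftrightarrow I = True  [1 − |½−½|]
(s \land r) \land (r \leftrightarrow r) = False \land True = False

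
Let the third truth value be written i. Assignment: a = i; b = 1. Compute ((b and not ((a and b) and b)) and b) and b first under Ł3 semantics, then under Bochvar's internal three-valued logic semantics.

In Ł3: a and b = i and 1 = i
(a and b) and b = i and 1 = i
not ((a and b) and b) = not i = i
b and not ((a and b) and b) = 1 and i = i
(b and not ((a and b) and b)) and b = i and 1 = i
((b and not ((a and b) and b)) and b) and b = i and 1 = i
In Bochvar's internal three-valued logic: a and b = i and 1 = i
(a and b) and b = i and 1 = i
not ((a and b) and b) = not i = i
b and not ((a and b) and b) = 1 and i = i
(b and not ((a and b) and b)) and b = i and 1 = i
((b and not ((a and b) and b)) and b) and b = i and 1 = i

i; i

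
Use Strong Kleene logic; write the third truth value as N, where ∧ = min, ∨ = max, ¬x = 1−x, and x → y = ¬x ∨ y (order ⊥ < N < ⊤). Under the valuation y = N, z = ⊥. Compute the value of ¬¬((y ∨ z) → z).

y ∨ z = N ∨ ⊥ = N
(y ∨ z) → z = N → ⊥ = N
¬((y ∨ z) → z) = ¬N = N
¬¬((y ∨ z) → z) = ¬N = N

N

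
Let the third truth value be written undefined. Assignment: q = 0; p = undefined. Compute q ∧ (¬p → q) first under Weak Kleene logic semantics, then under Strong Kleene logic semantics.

undefined; 0

In Weak Kleene logic: ¬p = ¬undefined = undefined
¬p → q = undefined → 0 = undefined  [any arg is the third value ⇒ result is the third value]
q ∧ (¬p → q) = 0 ∧ undefined = undefined
In Strong Kleene logic: ¬p = ¬undefined = undefined
¬p → q = undefined → 0 = undefined
q ∧ (¬p → q) = 0 ∧ undefined = 0
They differ because Weak Kleene logic and Strong Kleene logic treat undefined differently under the binary connectives.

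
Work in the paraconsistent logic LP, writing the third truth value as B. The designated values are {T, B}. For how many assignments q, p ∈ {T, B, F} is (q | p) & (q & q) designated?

6

Of the 9 assignments, 6 give a value in {T, B}.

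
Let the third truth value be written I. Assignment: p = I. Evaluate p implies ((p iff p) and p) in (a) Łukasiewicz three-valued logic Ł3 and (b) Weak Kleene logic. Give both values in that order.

true; I

In Łukasiewicz three-valued logic Ł3: p iff p = I iff I = true  [1 − |½−½|]
(p iff p) and p = true and I = I
p implies ((p iff p) and p) = I implies I = true
In Weak Kleene logic: p iff p = I iff I = I
(p iff p) and p = I and I = I
p implies ((p iff p) and p) = I implies I = I  [any arg is the third value ⇒ result is the third value]
They differ because Łukasiewicz three-valued logic Ł3 and Weak Kleene logic treat I differently under the binary connectives.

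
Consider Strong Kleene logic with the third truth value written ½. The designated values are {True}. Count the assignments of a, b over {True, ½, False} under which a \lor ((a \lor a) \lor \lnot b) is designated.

5

Of the 9 assignments, 5 give a value in {True}.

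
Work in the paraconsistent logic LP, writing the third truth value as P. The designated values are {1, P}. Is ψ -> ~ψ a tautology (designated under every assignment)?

No

Countermodel: ψ=1 gives 0, which is not designated.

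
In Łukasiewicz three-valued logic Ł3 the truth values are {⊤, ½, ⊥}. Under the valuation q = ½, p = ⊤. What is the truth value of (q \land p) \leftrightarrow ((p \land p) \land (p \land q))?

q \land p = ½ \land ⊤ = ½
p \land p = ⊤ \land ⊤ = ⊤
p \land q = ⊤ \land ½ = ½
(p \land p) \land (p \land q) = ⊤ \land ½ = ½
(q \land p) \leftrightarrow ((p \land p) \land (p \land q)) = ½ \leftrightarrow ½ = ⊤  [1 − |½−½|]

⊤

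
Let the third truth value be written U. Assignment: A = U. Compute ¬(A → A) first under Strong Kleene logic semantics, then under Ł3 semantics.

U; ⊥

In Strong Kleene logic: A → A = U → U = U  [¬U ∨ U]
¬(A → A) = ¬U = U
In Ł3: A → A = U → U = ⊤  [min(1, 1−½+½)]
¬(A → A) = ¬⊤ = ⊥
They differ because Strong Kleene logic and Ł3 treat U differently under implication.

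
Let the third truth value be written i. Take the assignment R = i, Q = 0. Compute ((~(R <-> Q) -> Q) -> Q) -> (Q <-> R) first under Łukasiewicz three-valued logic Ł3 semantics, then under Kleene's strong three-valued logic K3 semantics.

In Łukasiewicz three-valued logic Ł3: R <-> Q = i <-> 0 = i  [1 − |½−0|]
~(R <-> Q) = ~i = i
~(R <-> Q) -> Q = i -> 0 = i
(~(R <-> Q) -> Q) -> Q = i -> 0 = i
Q <-> R = 0 <-> i = i
((~(R <-> Q) -> Q) -> Q) -> (Q <-> R) = i -> i = 1
In Kleene's strong three-valued logic K3: R <-> Q = i <-> 0 = i
~(R <-> Q) = ~i = i
~(R <-> Q) -> Q = i -> 0 = i  [~i | 0]
(~(R <-> Q) -> Q) -> Q = i -> 0 = i
Q <-> R = 0 <-> i = i
((~(R <-> Q) -> Q) -> Q) -> (Q <-> R) = i -> i = i
They differ because Łukasiewicz three-valued logic Ł3 and Kleene's strong three-valued logic K3 treat i differently under implication.

1; i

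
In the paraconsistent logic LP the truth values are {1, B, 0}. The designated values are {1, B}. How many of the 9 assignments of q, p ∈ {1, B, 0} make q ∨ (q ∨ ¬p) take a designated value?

8

Of the 9 assignments, 8 give a value in {1, B}.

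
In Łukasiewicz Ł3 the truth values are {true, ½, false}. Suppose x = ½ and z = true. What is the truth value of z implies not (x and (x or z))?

x or z = ½ or true = true
x and (x or z) = ½ and true = ½
not (x and (x or z)) = not ½ = ½
z implies not (x and (x or z)) = true implies ½ = ½  [min(1, 1−1+½)]

½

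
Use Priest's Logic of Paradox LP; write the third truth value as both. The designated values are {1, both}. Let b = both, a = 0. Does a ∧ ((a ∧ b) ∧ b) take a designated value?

a ∧ b = 0 ∧ both = 0
(a ∧ b) ∧ b = 0 ∧ both = 0
a ∧ ((a ∧ b) ∧ b) = 0 ∧ 0 = 0
0 ∉ {1, both}.

No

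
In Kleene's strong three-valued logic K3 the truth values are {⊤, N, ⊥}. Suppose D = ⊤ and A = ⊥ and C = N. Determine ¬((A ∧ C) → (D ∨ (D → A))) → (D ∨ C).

⊤

A ∧ C = ⊥ ∧ N = ⊥
D → A = ⊤ → ⊥ = ⊥
D ∨ (D → A) = ⊤ ∨ ⊥ = ⊤
(A ∧ C) → (D ∨ (D → A)) = ⊥ → ⊤ = ⊤
¬((A ∧ C) → (D ∨ (D → A))) = ¬⊤ = ⊥
D ∨ C = ⊤ ∨ N = ⊤
¬((A ∧ C) → (D ∨ (D → A))) → (D ∨ C) = ⊥ → ⊤ = ⊤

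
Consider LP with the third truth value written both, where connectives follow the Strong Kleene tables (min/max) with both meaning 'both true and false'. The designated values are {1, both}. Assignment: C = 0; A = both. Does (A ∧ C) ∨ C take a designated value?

A ∧ C = both ∧ 0 = 0
(A ∧ C) ∨ C = 0 ∨ 0 = 0
0 ∉ {1, both}.

No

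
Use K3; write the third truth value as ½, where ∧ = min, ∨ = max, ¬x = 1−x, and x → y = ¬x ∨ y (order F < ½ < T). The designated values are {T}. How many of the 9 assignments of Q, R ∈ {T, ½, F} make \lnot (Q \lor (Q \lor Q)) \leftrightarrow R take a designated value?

2

Designated under: (Q=T, R=F); (Q=F, R=T).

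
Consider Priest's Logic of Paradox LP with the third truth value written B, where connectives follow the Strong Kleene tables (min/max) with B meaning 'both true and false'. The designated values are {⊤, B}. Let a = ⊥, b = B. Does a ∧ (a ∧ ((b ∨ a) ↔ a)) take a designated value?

No

b ∨ a = B ∨ ⊥ = B
(b ∨ a) ↔ a = B ↔ ⊥ = B
a ∧ ((b ∨ a) ↔ a) = ⊥ ∧ B = ⊥
a ∧ (a ∧ ((b ∨ a) ↔ a)) = ⊥ ∧ ⊥ = ⊥
⊥ ∉ {⊤, B}.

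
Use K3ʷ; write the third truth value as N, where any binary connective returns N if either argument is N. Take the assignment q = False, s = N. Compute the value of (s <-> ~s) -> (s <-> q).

N

~s = ~N = N
s <-> ~s = N <-> N = N
s <-> q = N <-> False = N
(s <-> ~s) -> (s <-> q) = N -> N = N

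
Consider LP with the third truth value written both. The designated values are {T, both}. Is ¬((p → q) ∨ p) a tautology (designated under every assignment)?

Countermodel: p=T, q=T gives F, which is not designated.

No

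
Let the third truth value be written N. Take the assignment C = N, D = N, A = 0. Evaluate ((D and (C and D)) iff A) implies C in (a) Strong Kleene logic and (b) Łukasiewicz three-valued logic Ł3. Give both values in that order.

N; 1

In Strong Kleene logic: C and D = N and N = N
D and (C and D) = N and N = N
(D and (C and D)) iff A = N iff 0 = N
((D and (C and D)) iff A) implies C = N implies N = N  [not N or N]
In Łukasiewicz three-valued logic Ł3: C and D = N and N = N
D and (C and D) = N and N = N
(D and (C and D)) iff A = N iff 0 = N
((D and (C and D)) iff A) implies C = N implies N = 1
They differ because Strong Kleene logic and Łukasiewicz three-valued logic Ł3 treat N differently under implication.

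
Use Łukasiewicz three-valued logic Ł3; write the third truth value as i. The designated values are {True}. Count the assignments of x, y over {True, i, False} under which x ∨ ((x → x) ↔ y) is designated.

Of the 9 assignments, 5 give a value in {True}.

5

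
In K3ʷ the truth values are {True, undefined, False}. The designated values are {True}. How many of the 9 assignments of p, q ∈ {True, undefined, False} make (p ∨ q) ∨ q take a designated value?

Designated under: (p=True, q=True); (p=True, q=False); (p=False, q=True).

3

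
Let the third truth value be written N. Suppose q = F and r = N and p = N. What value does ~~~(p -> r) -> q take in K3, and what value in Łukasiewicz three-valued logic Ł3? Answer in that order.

In K3: p -> r = N -> N = N  [~N | N]
~(p -> r) = ~N = N
~~(p -> r) = ~N = N
~~~(p -> r) = ~N = N
~~~(p -> r) -> q = N -> F = N
In Łukasiewicz three-valued logic Ł3: p -> r = N -> N = T
~(p -> r) = ~T = F
~~(p -> r) = ~F = T
~~~(p -> r) = ~T = F
~~~(p -> r) -> q = F -> F = T
They differ because K3 and Łukasiewicz three-valued logic Ł3 treat N differently under implication.

N; T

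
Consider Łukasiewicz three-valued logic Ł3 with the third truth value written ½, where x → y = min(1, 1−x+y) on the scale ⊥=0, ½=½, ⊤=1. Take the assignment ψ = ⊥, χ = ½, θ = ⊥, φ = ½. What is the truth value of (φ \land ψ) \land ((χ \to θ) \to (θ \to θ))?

φ \land ψ = ½ \land ⊥ = ⊥
χ \to θ = ½ \to ⊥ = ½  [min(1, 1−½+0)]
θ \to θ = ⊥ \to ⊥ = ⊤
(χ \to θ) \to (θ \to θ) = ½ \to ⊤ = ⊤
(φ \land ψ) \land ((χ \to θ) \to (θ \to θ)) = ⊥ \land ⊤ = ⊥

⊥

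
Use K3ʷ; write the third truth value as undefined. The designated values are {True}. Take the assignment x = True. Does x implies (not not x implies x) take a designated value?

Yes

not x = not True = False
not not x = not False = True
not not x implies x = True implies True = True
x implies (not not x implies x) = True implies True = True
True ∈ {True}.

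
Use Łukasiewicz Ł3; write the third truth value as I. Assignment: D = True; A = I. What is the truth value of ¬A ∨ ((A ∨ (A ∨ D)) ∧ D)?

¬A = ¬I = I
A ∨ D = I ∨ True = True
A ∨ (A ∨ D) = I ∨ True = True
(A ∨ (A ∨ D)) ∧ D = True ∧ True = True
¬A ∨ ((A ∨ (A ∨ D)) ∧ D) = I ∨ True = True

True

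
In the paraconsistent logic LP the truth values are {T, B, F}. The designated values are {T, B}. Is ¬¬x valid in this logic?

No

Countermodel: x=F gives F, which is not designated.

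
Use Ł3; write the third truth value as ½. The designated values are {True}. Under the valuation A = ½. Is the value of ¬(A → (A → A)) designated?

A → A = ½ → ½ = True  [min(1, 1−½+½)]
A → (A → A) = ½ → True = True
¬(A → (A → A)) = ¬True = False
False ∉ {True}.

No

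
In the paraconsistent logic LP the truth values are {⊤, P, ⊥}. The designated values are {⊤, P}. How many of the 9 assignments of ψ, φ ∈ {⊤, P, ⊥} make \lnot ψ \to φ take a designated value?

8

Of the 9 assignments, 8 give a value in {⊤, P}.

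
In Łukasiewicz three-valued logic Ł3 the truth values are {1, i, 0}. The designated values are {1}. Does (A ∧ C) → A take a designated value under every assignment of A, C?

Every assignment of A, C over {1, i, 0} gives a value in {1}.
In particular, with A=i, C=i: (A ∧ C) → A = 1.

Yes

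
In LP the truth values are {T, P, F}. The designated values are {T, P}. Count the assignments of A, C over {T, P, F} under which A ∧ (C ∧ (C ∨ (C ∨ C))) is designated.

4

Designated under: (A=T, C=T); (A=T, C=P); (A=P, C=T); (A=P, C=P).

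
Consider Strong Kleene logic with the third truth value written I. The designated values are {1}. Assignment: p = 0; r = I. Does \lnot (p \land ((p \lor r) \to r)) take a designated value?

Yes

p \lor r = 0 \lor I = I
(p \lor r) \to r = I \to I = I
p \land ((p \lor r) \to r) = 0 \land I = 0
\lnot (p \land ((p \lor r) \to r)) = \lnot 0 = 1
1 ∈ {1}.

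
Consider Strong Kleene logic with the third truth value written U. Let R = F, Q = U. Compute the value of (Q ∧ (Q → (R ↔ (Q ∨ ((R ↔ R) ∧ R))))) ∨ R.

R ↔ R = F ↔ F = T
(R ↔ R) ∧ R = T ∧ F = F
Q ∨ ((R ↔ R) ∧ R) = U ∨ F = U
R ↔ (Q ∨ ((R ↔ R) ∧ R)) = F ↔ U = U
Q → (R ↔ (Q ∨ ((R ↔ R) ∧ R))) = U → U = U
Q ∧ (Q → (R ↔ (Q ∨ ((R ↔ R) ∧ R)))) = U ∧ U = U
(Q ∧ (Q → (R ↔ (Q ∨ ((R ↔ R) ∧ R))))) ∨ R = U ∨ F = U

U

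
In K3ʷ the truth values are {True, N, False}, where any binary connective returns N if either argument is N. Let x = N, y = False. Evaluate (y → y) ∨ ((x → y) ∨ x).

y → y = False → False = True
x → y = N → False = N  [any arg is the third value ⇒ result is the third value]
(x → y) ∨ x = N ∨ N = N
(y → y) ∨ ((x → y) ∨ x) = True ∨ N = N

N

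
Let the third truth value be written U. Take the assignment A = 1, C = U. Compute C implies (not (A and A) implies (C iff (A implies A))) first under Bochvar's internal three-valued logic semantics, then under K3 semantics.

In Bochvar's internal three-valued logic: A and A = 1 and 1 = 1
not (A and A) = not 1 = 0
A implies A = 1 implies 1 = 1
C iff (A implies A) = U iff 1 = U
not (A and A) implies (C iff (A implies A)) = 0 implies U = U  [any arg is the third value ⇒ result is the third value]
C implies (not (A and A) implies (C iff (A implies A))) = U implies U = U
In K3: A and A = 1 and 1 = 1
not (A and A) = not 1 = 0
A implies A = 1 implies 1 = 1
C iff (A implies A) = U iff 1 = U
not (A and A) implies (C iff (A implies A)) = 0 implies U = 1  [not 0 or U]
C implies (not (A and A) implies (C iff (A implies A))) = U implies 1 = 1
They differ because Bochvar's internal three-valued logic and K3 treat U differently under the binary connectives.

U; 1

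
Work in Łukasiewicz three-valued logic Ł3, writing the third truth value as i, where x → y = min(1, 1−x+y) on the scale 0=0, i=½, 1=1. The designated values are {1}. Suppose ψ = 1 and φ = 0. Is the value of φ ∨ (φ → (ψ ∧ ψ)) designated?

ψ ∧ ψ = 1 ∧ 1 = 1
φ → (ψ ∧ ψ) = 0 → 1 = 1
φ ∨ (φ → (ψ ∧ ψ)) = 0 ∨ 1 = 1
1 ∈ {1}.

Yes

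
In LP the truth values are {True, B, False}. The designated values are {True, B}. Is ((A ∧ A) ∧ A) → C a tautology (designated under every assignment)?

Countermodel: A=True, C=False gives False, which is not designated.

No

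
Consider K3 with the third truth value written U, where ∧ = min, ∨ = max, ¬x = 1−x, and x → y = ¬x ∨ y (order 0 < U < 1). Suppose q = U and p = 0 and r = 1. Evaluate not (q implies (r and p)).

r and p = 1 and 0 = 0
q implies (r and p) = U implies 0 = U  [not U or 0]
not (q implies (r and p)) = not U = U

U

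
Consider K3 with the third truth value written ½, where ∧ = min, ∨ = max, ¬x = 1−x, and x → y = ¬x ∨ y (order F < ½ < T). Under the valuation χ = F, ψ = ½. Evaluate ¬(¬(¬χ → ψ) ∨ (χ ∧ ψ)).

½

¬χ = ¬F = T
¬χ → ψ = T → ½ = ½
¬(¬χ → ψ) = ¬½ = ½
χ ∧ ψ = F ∧ ½ = F
¬(¬χ → ψ) ∨ (χ ∧ ψ) = ½ ∨ F = ½
¬(¬(¬χ → ψ) ∨ (χ ∧ ψ)) = ¬½ = ½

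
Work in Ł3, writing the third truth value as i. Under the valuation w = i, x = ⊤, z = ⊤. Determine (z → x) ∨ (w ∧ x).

z → x = ⊤ → ⊤ = ⊤
w ∧ x = i ∧ ⊤ = i
(z → x) ∨ (w ∧ x) = ⊤ ∨ i = ⊤

⊤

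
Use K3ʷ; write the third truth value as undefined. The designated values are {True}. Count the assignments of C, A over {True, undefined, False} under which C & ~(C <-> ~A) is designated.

Designated under: (C=True, A=True).

1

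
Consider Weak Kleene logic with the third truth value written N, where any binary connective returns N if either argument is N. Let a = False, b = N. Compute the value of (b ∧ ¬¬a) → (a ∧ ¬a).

¬a = ¬False = True
¬¬a = ¬True = False
b ∧ ¬¬a = N ∧ False = N
¬a = ¬False = True
a ∧ ¬a = False ∧ True = False
(b ∧ ¬¬a) → (a ∧ ¬a) = N → False = N  [any arg is the third value ⇒ result is the third value]

N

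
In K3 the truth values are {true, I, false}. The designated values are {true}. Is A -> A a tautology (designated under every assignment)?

No

Countermodel: A=I gives I, which is not designated.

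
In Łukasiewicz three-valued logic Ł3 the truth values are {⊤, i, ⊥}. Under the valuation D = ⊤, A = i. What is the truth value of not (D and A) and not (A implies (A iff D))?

D and A = ⊤ and i = i
not (D and A) = not i = i
A iff D = i iff ⊤ = i  [1 − |½−1|]
A implies (A iff D) = i implies i = ⊤
not (A implies (A iff D)) = not ⊤ = ⊥
not (D and A) and not (A implies (A iff D)) = i and ⊥ = ⊥

⊥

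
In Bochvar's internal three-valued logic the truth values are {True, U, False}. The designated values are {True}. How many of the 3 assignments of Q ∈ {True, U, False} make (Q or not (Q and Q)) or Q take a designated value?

Q=True: True ✓
Q=U: U ·
Q=False: True ✓

2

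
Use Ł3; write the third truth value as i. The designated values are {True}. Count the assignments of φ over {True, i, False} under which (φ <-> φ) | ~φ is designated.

3

φ=True: True ✓
φ=i: True ✓
φ=False: True ✓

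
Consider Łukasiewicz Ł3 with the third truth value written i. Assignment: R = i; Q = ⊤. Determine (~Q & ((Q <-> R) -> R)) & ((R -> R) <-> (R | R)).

~Q = ~⊤ = ⊥
Q <-> R = ⊤ <-> i = i  [1 − |1−½|]
(Q <-> R) -> R = i -> i = ⊤
~Q & ((Q <-> R) -> R) = ⊥ & ⊤ = ⊥
R -> R = i -> i = ⊤
R | R = i | i = i
(R -> R) <-> (R | R) = ⊤ <-> i = i
(~Q & ((Q <-> R) -> R)) & ((R -> R) <-> (R | R)) = ⊥ & i = ⊥

⊥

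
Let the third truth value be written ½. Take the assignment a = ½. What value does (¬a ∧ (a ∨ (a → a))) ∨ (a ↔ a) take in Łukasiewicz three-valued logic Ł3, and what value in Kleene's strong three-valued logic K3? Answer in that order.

T; ½

In Łukasiewicz three-valued logic Ł3: ¬a = ¬½ = ½
a → a = ½ → ½ = T  [min(1, 1−½+½)]
a ∨ (a → a) = ½ ∨ T = T
¬a ∧ (a ∨ (a → a)) = ½ ∧ T = ½
a ↔ a = ½ ↔ ½ = T
(¬a ∧ (a ∨ (a → a))) ∨ (a ↔ a) = ½ ∨ T = T
In Kleene's strong three-valued logic K3: ¬a = ¬½ = ½
a → a = ½ → ½ = ½
a ∨ (a → a) = ½ ∨ ½ = ½
¬a ∧ (a ∨ (a → a)) = ½ ∧ ½ = ½
a ↔ a = ½ ↔ ½ = ½
(¬a ∧ (a ∨ (a → a))) ∨ (a ↔ a) = ½ ∨ ½ = ½
They differ because Łukasiewicz three-valued logic Ł3 and Kleene's strong three-valued logic K3 treat ½ differently under implication.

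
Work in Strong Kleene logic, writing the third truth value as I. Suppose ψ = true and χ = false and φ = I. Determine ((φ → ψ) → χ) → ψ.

φ → ψ = I → true = true
(φ → ψ) → χ = true → false = false
((φ → ψ) → χ) → ψ = false → true = true

true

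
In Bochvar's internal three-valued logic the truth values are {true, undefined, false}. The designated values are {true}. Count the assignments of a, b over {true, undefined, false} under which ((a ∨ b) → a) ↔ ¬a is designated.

1

Designated under: (a=false, b=false).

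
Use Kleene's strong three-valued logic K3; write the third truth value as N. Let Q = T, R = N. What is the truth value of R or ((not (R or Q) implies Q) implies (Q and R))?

R or Q = N or T = T
not (R or Q) = not T = F
not (R or Q) implies Q = F implies T = T
Q and R = T and N = N
(not (R or Q) implies Q) implies (Q and R) = T implies N = N
R or ((not (R or Q) implies Q) implies (Q and R)) = N or N = N

N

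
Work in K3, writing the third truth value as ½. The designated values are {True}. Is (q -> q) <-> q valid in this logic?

Countermodel: q=½ gives ½, which is not designated.

No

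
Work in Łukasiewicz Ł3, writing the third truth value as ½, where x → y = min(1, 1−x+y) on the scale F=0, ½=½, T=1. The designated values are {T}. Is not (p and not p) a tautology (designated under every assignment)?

Countermodel: p=½ gives ½, which is not designated.

No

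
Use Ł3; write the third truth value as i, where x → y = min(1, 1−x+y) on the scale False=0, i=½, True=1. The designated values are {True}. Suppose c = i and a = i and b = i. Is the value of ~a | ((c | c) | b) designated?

No

~a = ~i = i
c | c = i | i = i
(c | c) | b = i | i = i
~a | ((c | c) | b) = i | i = i
i ∉ {True}.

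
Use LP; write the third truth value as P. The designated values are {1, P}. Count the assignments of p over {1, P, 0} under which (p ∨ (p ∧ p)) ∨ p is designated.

2

p=1: 1 ✓
p=P: P ✓
p=0: 0 ·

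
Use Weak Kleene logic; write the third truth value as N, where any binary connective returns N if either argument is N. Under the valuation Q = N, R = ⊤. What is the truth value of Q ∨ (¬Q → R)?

¬Q = ¬N = N
¬Q → R = N → ⊤ = N
Q ∨ (¬Q → R) = N ∨ N = N

N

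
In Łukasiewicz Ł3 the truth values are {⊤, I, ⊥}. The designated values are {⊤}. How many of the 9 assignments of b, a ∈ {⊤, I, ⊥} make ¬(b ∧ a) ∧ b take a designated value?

Designated under: (b=⊤, a=⊥).

1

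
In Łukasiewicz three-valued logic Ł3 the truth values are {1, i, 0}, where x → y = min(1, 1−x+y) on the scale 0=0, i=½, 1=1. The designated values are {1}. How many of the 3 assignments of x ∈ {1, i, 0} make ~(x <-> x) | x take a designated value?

x=1: 1 ✓
x=i: i ·
x=0: 0 ·

1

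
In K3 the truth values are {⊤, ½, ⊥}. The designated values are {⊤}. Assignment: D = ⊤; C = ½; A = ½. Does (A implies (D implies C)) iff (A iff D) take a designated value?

No

D implies C = ⊤ implies ½ = ½  [not ⊤ or ½]
A implies (D implies C) = ½ implies ½ = ½
A iff D = ½ iff ⊤ = ½
(A implies (D implies C)) iff (A iff D) = ½ iff ½ = ½
½ ∉ {⊤}.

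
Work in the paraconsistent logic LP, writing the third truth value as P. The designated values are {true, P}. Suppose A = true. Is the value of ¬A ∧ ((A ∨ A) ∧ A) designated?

No

¬A = ¬true = false
A ∨ A = true ∨ true = true
(A ∨ A) ∧ A = true ∧ true = true
¬A ∧ ((A ∨ A) ∧ A) = false ∧ true = false
false ∉ {true, P}.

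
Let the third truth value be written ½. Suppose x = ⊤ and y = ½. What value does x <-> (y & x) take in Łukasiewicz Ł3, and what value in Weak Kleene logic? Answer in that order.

In Łukasiewicz Ł3: y & x = ½ & ⊤ = ½
x <-> (y & x) = ⊤ <-> ½ = ½  [1 − |1−½|]
In Weak Kleene logic: y & x = ½ & ⊤ = ½
x <-> (y & x) = ⊤ <-> ½ = ½

½; ½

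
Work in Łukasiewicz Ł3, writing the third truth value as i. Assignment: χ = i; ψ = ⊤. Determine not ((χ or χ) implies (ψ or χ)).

χ or χ = i or i = i
ψ or χ = ⊤ or i = ⊤
(χ or χ) implies (ψ or χ) = i implies ⊤ = ⊤  [min(1, 1−½+1)]
not ((χ or χ) implies (ψ or χ)) = not ⊤ = ⊥

⊥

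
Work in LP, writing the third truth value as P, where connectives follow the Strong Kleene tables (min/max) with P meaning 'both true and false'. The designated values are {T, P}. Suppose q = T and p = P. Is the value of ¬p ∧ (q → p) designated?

¬p = ¬P = P
q → p = T → P = P  [¬T ∨ P]
¬p ∧ (q → p) = P ∧ P = P
P ∈ {T, P}.

Yes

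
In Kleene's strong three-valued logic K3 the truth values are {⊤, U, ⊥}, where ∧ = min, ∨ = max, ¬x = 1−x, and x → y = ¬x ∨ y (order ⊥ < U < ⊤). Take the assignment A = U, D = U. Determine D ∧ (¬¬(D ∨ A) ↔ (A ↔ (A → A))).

D ∨ A = U ∨ U = U
¬(D ∨ A) = ¬U = U
¬¬(D ∨ A) = ¬U = U
A → A = U → U = U  [¬U ∨ U]
A ↔ (A → A) = U ↔ U = U
¬¬(D ∨ A) ↔ (A ↔ (A → A)) = U ↔ U = U
D ∧ (¬¬(D ∨ A) ↔ (A ↔ (A → A))) = U ∧ U = U

U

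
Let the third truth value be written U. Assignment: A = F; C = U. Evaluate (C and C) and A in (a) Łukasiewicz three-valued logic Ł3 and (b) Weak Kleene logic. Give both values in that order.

In Łukasiewicz three-valued logic Ł3: C and C = U and U = U
(C and C) and A = U and F = F
In Weak Kleene logic: C and C = U and U = U
(C and C) and A = U and F = U
They differ because Łukasiewicz three-valued logic Ł3 and Weak Kleene logic treat U differently under the binary connectives.

F; U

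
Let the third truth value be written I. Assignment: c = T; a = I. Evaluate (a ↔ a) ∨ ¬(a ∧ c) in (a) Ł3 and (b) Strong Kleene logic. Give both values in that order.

In Ł3: a ↔ a = I ↔ I = T  [1 − |½−½|]
a ∧ c = I ∧ T = I
¬(a ∧ c) = ¬I = I
(a ↔ a) ∨ ¬(a ∧ c) = T ∨ I = T
In Strong Kleene logic: a ↔ a = I ↔ I = I
a ∧ c = I ∧ T = I
¬(a ∧ c) = ¬I = I
(a ↔ a) ∨ ¬(a ∧ c) = I ∨ I = I
They differ because Ł3 and Strong Kleene logic treat I differently under implication.

T; I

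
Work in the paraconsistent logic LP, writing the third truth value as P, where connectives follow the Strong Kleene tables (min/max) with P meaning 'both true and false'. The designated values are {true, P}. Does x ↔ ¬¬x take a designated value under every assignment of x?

Yes

Every assignment of x over {true, P, false} gives a value in {true, P}.
In particular, with x=P: x ↔ ¬¬x = P.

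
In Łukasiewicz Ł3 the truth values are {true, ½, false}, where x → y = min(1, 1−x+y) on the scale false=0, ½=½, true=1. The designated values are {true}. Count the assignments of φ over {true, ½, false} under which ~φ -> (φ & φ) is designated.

φ=true: true ✓
φ=½: true ✓
φ=false: false ·

2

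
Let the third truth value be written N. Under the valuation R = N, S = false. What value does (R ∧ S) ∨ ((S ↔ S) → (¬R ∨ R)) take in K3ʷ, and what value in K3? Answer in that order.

N; N

In K3ʷ: R ∧ S = N ∧ false = N
S ↔ S = false ↔ false = true
¬R = ¬N = N
¬R ∨ R = N ∨ N = N
(S ↔ S) → (¬R ∨ R) = true → N = N  [any arg is the third value ⇒ result is the third value]
(R ∧ S) ∨ ((S ↔ S) → (¬R ∨ R)) = N ∨ N = N
In K3: R ∧ S = N ∧ false = false
S ↔ S = false ↔ false = true
¬R = ¬N = N
¬R ∨ R = N ∨ N = N
(S ↔ S) → (¬R ∨ R) = true → N = N
(R ∧ S) ∨ ((S ↔ S) → (¬R ∨ R)) = false ∨ N = N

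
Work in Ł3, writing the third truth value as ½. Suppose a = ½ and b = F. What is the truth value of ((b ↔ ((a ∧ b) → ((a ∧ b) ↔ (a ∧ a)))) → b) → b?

F

a ∧ b = ½ ∧ F = F
a ∧ b = ½ ∧ F = F
a ∧ a = ½ ∧ ½ = ½
(a ∧ b) ↔ (a ∧ a) = F ↔ ½ = ½
(a ∧ b) → ((a ∧ b) ↔ (a ∧ a)) = F → ½ = T
b ↔ ((a ∧ b) → ((a ∧ b) ↔ (a ∧ a))) = F ↔ T = F
(b ↔ ((a ∧ b) → ((a ∧ b) ↔ (a ∧ a)))) → b = F → F = T
((b ↔ ((a ∧ b) → ((a ∧ b) ↔ (a ∧ a)))) → b) → b = T → F = F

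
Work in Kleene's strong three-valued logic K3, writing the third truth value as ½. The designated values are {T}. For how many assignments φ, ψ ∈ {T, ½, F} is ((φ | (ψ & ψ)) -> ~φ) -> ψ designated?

Of the 9 assignments, 5 give a value in {T}.

5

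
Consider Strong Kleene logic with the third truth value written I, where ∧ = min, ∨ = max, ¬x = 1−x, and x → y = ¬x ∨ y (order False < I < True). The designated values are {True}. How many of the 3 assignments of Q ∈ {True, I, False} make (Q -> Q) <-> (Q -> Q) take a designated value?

2

Q=True: True ✓
Q=I: I ·
Q=False: True ✓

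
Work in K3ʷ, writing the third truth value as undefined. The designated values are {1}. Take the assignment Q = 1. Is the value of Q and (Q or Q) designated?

Yes

Q or Q = 1 or 1 = 1
Q and (Q or Q) = 1 and 1 = 1
1 ∈ {1}.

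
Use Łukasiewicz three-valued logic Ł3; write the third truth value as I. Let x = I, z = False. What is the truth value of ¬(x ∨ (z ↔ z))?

z ↔ z = False ↔ False = True
x ∨ (z ↔ z) = I ∨ True = True
¬(x ∨ (z ↔ z)) = ¬True = False

False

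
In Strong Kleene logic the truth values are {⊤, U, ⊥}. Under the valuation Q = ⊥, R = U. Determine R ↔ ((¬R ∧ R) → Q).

U

¬R = ¬U = U
¬R ∧ R = U ∧ U = U
(¬R ∧ R) → Q = U → ⊥ = U  [¬U ∨ ⊥]
R ↔ ((¬R ∧ R) → Q) = U ↔ U = U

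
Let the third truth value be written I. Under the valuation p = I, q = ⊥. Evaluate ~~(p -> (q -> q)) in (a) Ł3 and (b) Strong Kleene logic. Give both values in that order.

⊤; ⊤

In Ł3: q -> q = ⊥ -> ⊥ = ⊤
p -> (q -> q) = I -> ⊤ = ⊤  [min(1, 1−½+1)]
~(p -> (q -> q)) = ~⊤ = ⊥
~~(p -> (q -> q)) = ~⊥ = ⊤
In Strong Kleene logic: q -> q = ⊥ -> ⊥ = ⊤
p -> (q -> q) = I -> ⊤ = ⊤  [~I | ⊤]
~(p -> (q -> q)) = ~⊤ = ⊥
~~(p -> (q -> q)) = ~⊥ = ⊤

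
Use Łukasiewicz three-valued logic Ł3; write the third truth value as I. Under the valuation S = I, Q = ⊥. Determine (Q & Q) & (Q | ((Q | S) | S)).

⊥

Q & Q = ⊥ & ⊥ = ⊥
Q | S = ⊥ | I = I
(Q | S) | S = I | I = I
Q | ((Q | S) | S) = ⊥ | I = I
(Q & Q) & (Q | ((Q | S) | S)) = ⊥ & I = ⊥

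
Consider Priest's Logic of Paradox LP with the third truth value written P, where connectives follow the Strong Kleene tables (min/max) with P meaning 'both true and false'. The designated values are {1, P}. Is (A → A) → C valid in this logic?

Countermodel: A=1, C=0 gives 0, which is not designated.

No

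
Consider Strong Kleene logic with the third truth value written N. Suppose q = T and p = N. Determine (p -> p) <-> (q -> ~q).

p -> p = N -> N = N  [~N | N]
~q = ~T = F
q -> ~q = T -> F = F
(p -> p) <-> (q -> ~q) = N <-> F = N

N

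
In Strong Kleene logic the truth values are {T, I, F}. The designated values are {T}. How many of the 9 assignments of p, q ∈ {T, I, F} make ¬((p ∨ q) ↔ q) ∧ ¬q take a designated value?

Designated under: (p=T, q=F).

1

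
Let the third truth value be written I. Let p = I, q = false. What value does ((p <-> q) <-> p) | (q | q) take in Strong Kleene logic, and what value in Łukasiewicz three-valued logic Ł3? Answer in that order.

In Strong Kleene logic: p <-> q = I <-> false = I
(p <-> q) <-> p = I <-> I = I
q | q = false | false = false
((p <-> q) <-> p) | (q | q) = I | false = I
In Łukasiewicz three-valued logic Ł3: p <-> q = I <-> false = I  [1 − |½−0|]
(p <-> q) <-> p = I <-> I = true
q | q = false | false = false
((p <-> q) <-> p) | (q | q) = true | false = true
They differ because Strong Kleene logic and Łukasiewicz three-valued logic Ł3 treat I differently under implication.

I; true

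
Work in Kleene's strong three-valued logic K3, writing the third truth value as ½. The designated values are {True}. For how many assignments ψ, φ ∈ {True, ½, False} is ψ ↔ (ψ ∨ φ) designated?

Designated under: (ψ=True, φ=True); (ψ=True, φ=½); (ψ=True, φ=False); (ψ=False, φ=False).

4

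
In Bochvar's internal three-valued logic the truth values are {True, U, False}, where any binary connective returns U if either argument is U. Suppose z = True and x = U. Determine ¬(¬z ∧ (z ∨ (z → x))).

¬z = ¬True = False
z → x = True → U = U  [any arg is the third value ⇒ result is the third value]
z ∨ (z → x) = True ∨ U = U
¬z ∧ (z ∨ (z → x)) = False ∧ U = U
¬(¬z ∧ (z ∨ (z → x))) = ¬U = U

U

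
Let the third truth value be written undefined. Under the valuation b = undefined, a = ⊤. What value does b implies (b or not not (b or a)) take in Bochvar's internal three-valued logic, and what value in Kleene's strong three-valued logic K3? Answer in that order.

In Bochvar's internal three-valued logic: b or a = undefined or ⊤ = undefined
not (b or a) = not undefined = undefined
not not (b or a) = not undefined = undefined
b or not not (b or a) = undefined or undefined = undefined
b implies (b or not not (b or a)) = undefined implies undefined = undefined  [any arg is the third value ⇒ result is the third value]
In Kleene's strong three-valued logic K3: b or a = undefined or ⊤ = ⊤
not (b or a) = not ⊤ = ⊥
not not (b or a) = not ⊥ = ⊤
b or not not (b or a) = undefined or ⊤ = ⊤
b implies (b or not not (b or a)) = undefined implies ⊤ = ⊤
They differ because Bochvar's internal three-valued logic and Kleene's strong three-valued logic K3 treat undefined differently under the binary connectives.

undefined; ⊤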